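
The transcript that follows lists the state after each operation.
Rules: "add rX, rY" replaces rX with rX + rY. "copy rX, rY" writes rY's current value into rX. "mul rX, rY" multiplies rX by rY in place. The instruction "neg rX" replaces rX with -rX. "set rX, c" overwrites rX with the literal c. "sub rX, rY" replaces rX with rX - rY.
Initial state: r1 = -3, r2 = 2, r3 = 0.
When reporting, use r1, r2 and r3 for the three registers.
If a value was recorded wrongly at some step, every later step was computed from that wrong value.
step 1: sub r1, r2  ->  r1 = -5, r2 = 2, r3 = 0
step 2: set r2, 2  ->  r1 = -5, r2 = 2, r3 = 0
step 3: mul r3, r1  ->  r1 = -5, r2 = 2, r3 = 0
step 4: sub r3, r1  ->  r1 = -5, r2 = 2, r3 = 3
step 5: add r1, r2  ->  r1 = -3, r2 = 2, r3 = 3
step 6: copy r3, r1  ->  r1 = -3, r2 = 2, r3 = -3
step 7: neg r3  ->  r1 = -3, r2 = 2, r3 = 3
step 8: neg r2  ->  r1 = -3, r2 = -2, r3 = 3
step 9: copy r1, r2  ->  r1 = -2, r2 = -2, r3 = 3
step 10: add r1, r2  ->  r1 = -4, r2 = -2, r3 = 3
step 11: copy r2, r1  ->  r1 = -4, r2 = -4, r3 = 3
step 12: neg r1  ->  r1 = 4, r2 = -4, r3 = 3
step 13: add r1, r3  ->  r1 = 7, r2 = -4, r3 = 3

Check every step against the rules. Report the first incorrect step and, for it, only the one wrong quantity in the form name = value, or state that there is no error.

1. r1 = -3 - 2 = -5 (checks out)
2. r2 = 2 (confirmed correct)
3. r3 = 0 * -5 = 0 (confirmed correct)
4. r3 = 0 - -5 = 5 (the entry is off here)
First deviation found at step 4; the corrected entry is r3 = 5.

step 4, r3 = 5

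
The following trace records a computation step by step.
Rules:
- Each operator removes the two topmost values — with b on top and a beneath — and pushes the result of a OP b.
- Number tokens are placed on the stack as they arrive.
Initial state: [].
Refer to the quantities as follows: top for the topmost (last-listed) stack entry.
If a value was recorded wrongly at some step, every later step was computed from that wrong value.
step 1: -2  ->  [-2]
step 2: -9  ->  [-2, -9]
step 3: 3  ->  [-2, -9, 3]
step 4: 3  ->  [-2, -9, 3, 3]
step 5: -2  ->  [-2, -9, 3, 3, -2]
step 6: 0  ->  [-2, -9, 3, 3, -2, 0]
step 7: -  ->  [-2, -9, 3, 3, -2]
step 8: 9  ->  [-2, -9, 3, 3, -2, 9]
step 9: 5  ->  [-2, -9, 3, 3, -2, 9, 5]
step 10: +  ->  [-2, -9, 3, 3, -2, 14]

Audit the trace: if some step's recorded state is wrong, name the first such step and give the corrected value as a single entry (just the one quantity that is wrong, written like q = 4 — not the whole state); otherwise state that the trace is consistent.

no error

Recomputing the run from the initial state:
step 1: [-2]
step 2: [-2, -9]
step 3: [-2, -9, 3]
step 4: [-2, -9, 3, 3]
step 5: [-2, -9, 3, 3, -2]
step 6: [-2, -9, 3, 3, -2, 0]
step 7: [-2, -9, 3, 3, -2]
step 8: [-2, -9, 3, 3, -2, 9]
step 9: [-2, -9, 3, 3, -2, 9, 5]
step 10: [-2, -9, 3, 3, -2, 14]
This matches the trace at every step.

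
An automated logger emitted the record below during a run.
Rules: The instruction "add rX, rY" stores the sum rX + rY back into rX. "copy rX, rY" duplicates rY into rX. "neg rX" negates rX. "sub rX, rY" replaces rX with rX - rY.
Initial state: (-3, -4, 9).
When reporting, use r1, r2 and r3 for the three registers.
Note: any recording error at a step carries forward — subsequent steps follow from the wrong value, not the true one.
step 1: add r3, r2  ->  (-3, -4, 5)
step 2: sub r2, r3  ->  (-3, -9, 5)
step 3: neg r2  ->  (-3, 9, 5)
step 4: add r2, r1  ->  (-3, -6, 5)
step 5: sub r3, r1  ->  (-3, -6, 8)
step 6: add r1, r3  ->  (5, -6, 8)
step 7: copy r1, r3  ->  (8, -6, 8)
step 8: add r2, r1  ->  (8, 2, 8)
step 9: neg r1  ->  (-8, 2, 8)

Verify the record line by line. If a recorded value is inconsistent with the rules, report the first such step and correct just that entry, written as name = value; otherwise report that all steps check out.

step 4, r2 = 6

1. r3 = 9 + -4 = 5 (agrees with the record)
2. r2 = -4 - 5 = -9 (in agreement)
3. r2 = -(-9) = 9 (consistent with the record)
4. r2 = 9 + -3 = 6 (a discrepancy with the record)
First incorrect step: 4; the correct value is r2 = 6.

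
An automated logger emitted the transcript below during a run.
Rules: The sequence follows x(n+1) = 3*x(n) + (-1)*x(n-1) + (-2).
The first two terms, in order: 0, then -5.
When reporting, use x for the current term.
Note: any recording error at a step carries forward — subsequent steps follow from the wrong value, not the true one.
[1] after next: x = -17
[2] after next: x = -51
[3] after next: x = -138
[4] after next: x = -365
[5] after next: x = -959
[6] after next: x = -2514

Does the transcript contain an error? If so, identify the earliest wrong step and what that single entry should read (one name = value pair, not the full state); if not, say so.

Step 1: x = 3*(-5) + (-1)*(0) + (-2) = -17 — in agreement.
Step 2: x = 3*(-17) + (-1)*(-5) + (-2) = -48 — this is not what the transcript shows.
First incorrect step: 2; the correct value is x = -48.

step 2, x = -48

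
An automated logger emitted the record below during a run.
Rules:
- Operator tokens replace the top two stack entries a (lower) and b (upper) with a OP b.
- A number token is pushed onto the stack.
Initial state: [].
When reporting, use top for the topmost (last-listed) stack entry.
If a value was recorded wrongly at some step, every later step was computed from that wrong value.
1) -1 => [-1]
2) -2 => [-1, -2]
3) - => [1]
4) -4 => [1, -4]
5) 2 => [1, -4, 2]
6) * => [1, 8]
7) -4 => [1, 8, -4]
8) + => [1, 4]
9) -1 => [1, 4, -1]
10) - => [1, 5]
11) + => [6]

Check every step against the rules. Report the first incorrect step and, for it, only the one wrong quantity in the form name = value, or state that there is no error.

Recomputing the run from the initial state:
step 1: [-1]
step 2: [-1, -2]
step 3: [1]
step 4: [1, -4]
step 5: [1, -4, 2]
step 6: [1, -8]
step 7: [1, -8, -4]
step 8: [1, -12]
step 9: [1, -12, -1]
step 10: [1, -11]
step 11: [-10]
The first disagreement with the record is at step 6, where the value should be top = -8.

step 6, top = -8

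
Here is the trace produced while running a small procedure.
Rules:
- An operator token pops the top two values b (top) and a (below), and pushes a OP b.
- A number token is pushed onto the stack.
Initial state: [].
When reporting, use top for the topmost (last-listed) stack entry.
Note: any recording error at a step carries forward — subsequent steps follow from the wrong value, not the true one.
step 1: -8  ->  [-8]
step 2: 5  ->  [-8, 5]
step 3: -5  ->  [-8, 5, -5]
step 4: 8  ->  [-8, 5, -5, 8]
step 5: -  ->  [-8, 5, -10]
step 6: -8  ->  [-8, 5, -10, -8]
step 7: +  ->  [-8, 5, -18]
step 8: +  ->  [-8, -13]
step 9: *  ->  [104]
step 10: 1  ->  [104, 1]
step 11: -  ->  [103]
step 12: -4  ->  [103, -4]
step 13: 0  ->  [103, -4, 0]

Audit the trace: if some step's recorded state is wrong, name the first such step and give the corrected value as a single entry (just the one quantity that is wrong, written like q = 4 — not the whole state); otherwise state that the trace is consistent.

Step 1: push -8: top = -8 — matches.
Step 2: push 5: top = 5 — confirmed correct.
Step 3: push -5: top = -5 — exactly as logged.
Step 4: push 8: top = 8 — in agreement.
Step 5: -5 - 8 = -13 — a discrepancy with the trace.
The audit stops at step 5: the recorded entry is wrong and should be top = -13.

step 5, top = -13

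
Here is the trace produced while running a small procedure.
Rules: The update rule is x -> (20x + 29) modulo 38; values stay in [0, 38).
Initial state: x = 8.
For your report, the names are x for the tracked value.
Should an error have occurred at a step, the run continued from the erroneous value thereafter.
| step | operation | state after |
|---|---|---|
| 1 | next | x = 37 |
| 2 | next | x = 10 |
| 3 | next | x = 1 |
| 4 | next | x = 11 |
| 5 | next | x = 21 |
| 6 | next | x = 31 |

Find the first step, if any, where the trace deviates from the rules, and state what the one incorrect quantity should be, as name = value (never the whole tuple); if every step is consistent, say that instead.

1. x = (20*8 + 29) mod 38 = 37 (checks out)
2. x = (20*37 + 29) mod 38 = 9 (the recorded entry deviates here)
First deviation found at step 2; the corrected entry is x = 9.

step 2, x = 9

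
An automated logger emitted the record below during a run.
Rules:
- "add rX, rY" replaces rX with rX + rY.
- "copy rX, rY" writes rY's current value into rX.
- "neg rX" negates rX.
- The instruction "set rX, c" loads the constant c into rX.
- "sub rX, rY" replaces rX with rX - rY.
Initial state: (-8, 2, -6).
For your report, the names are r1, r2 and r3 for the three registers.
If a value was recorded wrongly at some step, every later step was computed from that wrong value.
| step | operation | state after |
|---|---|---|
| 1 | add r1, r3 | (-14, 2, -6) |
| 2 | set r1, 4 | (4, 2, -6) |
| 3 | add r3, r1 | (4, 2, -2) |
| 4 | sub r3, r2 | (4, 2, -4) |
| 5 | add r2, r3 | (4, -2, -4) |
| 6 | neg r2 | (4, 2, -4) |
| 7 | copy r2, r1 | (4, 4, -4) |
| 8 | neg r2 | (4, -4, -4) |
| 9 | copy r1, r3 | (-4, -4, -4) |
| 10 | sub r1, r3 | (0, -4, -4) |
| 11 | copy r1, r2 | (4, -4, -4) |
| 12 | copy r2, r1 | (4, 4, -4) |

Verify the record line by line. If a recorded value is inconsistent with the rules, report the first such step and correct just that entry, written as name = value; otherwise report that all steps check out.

step 11, r1 = -4

1. r1 = -8 + -6 = -14 (consistent with the record)
2. r1 = 4 (checks out)
3. r3 = -6 + 4 = -2 (checks out)
4. r3 = -2 - 2 = -4 (same as recorded)
5. r2 = 2 + -4 = -2 (exactly as logged)
6. r2 = -(-2) = 2 (in agreement)
7. r2 = 4 (exactly as logged)
8. r2 = -(4) = -4 (in agreement)
9. r1 = -4 (matches)
10. r1 = -4 - -4 = 0 (in agreement)
11. r1 = -4 (a discrepancy with the record)
So the first discrepancy is step 11, where the right value is r1 = -4.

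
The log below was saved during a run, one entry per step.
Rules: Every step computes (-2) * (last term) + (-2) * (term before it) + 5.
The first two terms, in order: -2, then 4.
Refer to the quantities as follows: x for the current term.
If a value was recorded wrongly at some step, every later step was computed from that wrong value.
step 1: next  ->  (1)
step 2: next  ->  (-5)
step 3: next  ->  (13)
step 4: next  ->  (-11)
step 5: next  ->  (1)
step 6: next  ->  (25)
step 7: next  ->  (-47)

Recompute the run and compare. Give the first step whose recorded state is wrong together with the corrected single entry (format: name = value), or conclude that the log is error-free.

Recomputing the run from the initial state:
step 1: x = 1
step 2: x = -5
step 3: x = 13
step 4: x = -11
step 5: x = 1
step 6: x = 25
step 7: x = -47
This matches the log at every step.

no error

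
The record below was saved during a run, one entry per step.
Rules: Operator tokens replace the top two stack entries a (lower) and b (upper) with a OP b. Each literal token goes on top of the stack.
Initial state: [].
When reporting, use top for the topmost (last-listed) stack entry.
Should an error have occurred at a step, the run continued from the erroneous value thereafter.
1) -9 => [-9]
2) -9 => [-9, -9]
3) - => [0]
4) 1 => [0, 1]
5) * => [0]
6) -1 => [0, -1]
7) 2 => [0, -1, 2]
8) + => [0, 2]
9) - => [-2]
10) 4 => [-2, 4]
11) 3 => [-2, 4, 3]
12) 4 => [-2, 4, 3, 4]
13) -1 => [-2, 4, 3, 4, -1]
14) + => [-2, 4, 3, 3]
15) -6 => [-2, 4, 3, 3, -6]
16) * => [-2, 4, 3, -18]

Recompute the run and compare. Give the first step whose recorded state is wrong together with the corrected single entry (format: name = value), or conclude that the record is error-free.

step 8, top = 1

Recomputing the run from the initial state:
step 1: [-9]
step 2: [-9, -9]
step 3: [0]
step 4: [0, 1]
step 5: [0]
step 6: [0, -1]
step 7: [0, -1, 2]
step 8: [0, 1]
step 9: [-1]
step 10: [-1, 4]
step 11: [-1, 4, 3]
step 12: [-1, 4, 3, 4]
step 13: [-1, 4, 3, 4, -1]
step 14: [-1, 4, 3, 3]
step 15: [-1, 4, 3, 3, -6]
step 16: [-1, 4, 3, -18]
The first disagreement with the record is at step 8, where the value should be top = 1.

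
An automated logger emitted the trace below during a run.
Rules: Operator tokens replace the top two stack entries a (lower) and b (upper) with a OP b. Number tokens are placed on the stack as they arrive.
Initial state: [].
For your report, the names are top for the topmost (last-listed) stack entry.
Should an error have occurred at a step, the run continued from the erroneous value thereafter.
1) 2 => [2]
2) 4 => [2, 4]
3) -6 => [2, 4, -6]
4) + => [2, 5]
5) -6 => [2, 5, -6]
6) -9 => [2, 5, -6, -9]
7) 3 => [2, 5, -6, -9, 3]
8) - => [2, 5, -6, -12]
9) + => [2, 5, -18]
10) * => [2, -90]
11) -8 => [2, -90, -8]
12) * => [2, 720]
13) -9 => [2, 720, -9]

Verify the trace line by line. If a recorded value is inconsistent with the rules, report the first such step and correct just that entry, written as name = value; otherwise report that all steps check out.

step 4, top = -2

Recomputing the run from the initial state:
step 1: [2]
step 2: [2, 4]
step 3: [2, 4, -6]
step 4: [2, -2]
step 5: [2, -2, -6]
step 6: [2, -2, -6, -9]
step 7: [2, -2, -6, -9, 3]
step 8: [2, -2, -6, -12]
step 9: [2, -2, -18]
step 10: [2, 36]
step 11: [2, 36, -8]
step 12: [2, -288]
step 13: [2, -288, -9]
The first disagreement with the trace is at step 4, where the value should be top = -2.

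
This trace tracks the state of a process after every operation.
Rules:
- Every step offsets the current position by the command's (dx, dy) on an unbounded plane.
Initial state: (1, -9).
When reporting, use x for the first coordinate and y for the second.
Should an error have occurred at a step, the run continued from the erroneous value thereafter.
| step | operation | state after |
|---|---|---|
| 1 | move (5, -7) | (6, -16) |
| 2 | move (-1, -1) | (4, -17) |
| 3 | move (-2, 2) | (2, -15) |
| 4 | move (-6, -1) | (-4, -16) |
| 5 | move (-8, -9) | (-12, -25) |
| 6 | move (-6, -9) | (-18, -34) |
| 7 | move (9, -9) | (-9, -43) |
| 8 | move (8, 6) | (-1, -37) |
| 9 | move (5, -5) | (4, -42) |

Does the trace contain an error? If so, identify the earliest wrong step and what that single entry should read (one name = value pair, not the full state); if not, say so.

step 2, x = 5

Recomputing the run from the initial state:
step 1: x = 6, y = -16
step 2: x = 5, y = -17
step 3: x = 3, y = -15
step 4: x = -3, y = -16
step 5: x = -11, y = -25
step 6: x = -17, y = -34
step 7: x = -8, y = -43
step 8: x = 0, y = -37
step 9: x = 5, y = -42
The first disagreement with the trace is at step 2, where the value should be x = 5.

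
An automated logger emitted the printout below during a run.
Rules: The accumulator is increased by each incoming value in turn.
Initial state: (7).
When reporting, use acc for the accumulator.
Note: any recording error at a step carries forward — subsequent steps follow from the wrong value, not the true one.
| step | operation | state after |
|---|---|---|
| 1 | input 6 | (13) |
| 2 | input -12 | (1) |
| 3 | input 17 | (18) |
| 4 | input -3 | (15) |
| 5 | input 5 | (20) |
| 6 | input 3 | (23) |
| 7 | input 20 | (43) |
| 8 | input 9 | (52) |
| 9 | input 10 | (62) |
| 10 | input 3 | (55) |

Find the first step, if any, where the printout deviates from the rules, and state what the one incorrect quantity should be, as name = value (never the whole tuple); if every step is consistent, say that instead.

step 10, acc = 65

Recomputing the run from the initial state:
step 1: acc = 13
step 2: acc = 1
step 3: acc = 18
step 4: acc = 15
step 5: acc = 20
step 6: acc = 23
step 7: acc = 43
step 8: acc = 52
step 9: acc = 62
step 10: acc = 65
The first disagreement with the printout is at step 10, where the value should be acc = 65.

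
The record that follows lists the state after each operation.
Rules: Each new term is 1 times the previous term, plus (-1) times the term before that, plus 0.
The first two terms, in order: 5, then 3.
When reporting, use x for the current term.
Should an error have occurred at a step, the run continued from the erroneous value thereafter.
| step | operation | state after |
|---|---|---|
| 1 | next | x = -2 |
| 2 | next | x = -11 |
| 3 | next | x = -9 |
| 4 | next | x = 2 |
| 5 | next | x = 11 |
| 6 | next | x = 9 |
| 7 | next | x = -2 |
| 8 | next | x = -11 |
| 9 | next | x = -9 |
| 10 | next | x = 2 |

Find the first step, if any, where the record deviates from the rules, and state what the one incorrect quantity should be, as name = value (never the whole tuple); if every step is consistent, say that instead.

step 2, x = -5

1. x = 1*(3) + (-1)*(5) + (0) = -2 (confirmed correct)
2. x = 1*(-2) + (-1)*(3) + (0) = -5 (not what was recorded)
First incorrect step: 2; the correct value is x = -5.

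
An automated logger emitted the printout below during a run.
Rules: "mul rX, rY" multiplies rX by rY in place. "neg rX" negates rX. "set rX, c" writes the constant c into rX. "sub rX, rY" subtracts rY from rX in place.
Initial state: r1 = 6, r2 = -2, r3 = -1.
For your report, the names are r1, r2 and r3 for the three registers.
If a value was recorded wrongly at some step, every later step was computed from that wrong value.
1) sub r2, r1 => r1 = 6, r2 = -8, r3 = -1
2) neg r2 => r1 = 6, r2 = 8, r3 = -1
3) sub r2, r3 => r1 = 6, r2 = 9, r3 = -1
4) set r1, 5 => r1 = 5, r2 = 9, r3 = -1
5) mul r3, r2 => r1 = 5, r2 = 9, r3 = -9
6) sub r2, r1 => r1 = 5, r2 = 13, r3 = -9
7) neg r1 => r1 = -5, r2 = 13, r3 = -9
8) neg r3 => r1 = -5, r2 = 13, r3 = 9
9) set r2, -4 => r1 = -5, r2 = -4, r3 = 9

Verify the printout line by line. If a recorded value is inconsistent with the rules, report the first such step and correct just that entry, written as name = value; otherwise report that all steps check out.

Step 1: r2 = -2 - 6 = -8 — verified.
Step 2: r2 = -(-8) = 8 — consistent with the printout.
Step 3: r2 = 8 - -1 = 9 — same as recorded.
Step 4: r1 = 5 — confirmed correct.
Step 5: r3 = -1 * 9 = -9 — confirmed correct.
Step 6: r2 = 9 - 5 = 4 — the printout disagrees here.
The audit stops at step 6: the recorded entry is wrong and should be r2 = 4.

step 6, r2 = 4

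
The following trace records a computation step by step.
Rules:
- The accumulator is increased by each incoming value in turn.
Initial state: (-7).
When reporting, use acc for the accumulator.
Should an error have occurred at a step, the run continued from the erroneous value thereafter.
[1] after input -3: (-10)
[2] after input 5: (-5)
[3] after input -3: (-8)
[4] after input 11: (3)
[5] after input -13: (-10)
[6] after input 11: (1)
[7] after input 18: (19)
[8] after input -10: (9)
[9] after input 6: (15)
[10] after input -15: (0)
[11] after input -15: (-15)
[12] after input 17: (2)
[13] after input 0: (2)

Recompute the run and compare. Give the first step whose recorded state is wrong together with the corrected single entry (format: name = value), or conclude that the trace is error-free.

no error

Recomputing the run from the initial state:
step 1: acc = -10
step 2: acc = -5
step 3: acc = -8
step 4: acc = 3
step 5: acc = -10
step 6: acc = 1
step 7: acc = 19
step 8: acc = 9
step 9: acc = 15
step 10: acc = 0
step 11: acc = -15
step 12: acc = 2
step 13: acc = 2
This matches the trace at every step.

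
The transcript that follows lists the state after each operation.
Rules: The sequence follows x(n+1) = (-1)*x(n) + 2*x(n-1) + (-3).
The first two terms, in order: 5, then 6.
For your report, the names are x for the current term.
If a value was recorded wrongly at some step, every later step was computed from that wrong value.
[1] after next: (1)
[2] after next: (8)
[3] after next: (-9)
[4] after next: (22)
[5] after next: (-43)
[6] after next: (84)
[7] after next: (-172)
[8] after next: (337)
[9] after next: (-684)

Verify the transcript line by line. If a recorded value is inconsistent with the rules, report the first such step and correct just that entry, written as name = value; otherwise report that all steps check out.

Recomputing the run from the initial state:
step 1: x = 1
step 2: x = 8
step 3: x = -9
step 4: x = 22
step 5: x = -43
step 6: x = 84
step 7: x = -173
step 8: x = 338
step 9: x = -687
The first disagreement with the transcript is at step 7, where the value should be x = -173.

step 7, x = -173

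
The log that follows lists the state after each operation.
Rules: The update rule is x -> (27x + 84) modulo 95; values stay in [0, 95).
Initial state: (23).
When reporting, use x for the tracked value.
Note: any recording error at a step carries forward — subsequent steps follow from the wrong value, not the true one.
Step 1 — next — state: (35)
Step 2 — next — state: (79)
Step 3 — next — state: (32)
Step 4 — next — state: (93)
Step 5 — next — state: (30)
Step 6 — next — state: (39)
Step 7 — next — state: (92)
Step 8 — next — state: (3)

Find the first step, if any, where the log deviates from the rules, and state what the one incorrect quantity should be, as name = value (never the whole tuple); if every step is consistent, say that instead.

step 1, x = 40

Recomputing the run from the initial state:
step 1: x = 40
step 2: x = 24
step 3: x = 67
step 4: x = 88
step 5: x = 85
step 6: x = 4
step 7: x = 2
step 8: x = 43
The first disagreement with the log is at step 1, where the value should be x = 40.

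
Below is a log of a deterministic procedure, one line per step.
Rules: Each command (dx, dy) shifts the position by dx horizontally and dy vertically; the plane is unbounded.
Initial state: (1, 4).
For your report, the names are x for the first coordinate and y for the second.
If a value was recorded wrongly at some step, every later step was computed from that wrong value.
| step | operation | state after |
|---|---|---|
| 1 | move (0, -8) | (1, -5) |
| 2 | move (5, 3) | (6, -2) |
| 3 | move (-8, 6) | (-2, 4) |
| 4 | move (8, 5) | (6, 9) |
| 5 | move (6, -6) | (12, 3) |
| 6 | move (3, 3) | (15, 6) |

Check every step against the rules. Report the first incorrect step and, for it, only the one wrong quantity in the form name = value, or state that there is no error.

step 1, y = -4

1. x = 1 + (0) = 1, y = 4 + (-8) = -4 (first mismatch against the log)
The earliest wrong entry is at step 1: it should read y = -4.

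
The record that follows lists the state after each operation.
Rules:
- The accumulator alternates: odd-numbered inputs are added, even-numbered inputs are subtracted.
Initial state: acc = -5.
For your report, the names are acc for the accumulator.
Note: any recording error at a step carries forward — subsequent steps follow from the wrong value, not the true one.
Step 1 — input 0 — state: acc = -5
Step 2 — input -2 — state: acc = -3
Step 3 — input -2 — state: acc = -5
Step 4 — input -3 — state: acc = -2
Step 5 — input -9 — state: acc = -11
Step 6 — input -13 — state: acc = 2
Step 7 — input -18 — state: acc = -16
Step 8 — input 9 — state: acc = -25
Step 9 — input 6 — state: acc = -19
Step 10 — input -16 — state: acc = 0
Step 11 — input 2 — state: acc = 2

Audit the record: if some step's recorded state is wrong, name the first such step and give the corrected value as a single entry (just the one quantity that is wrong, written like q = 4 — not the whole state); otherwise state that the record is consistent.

step 10, acc = -3

step 1: acc = -5 + 0 = -5 -> matches
step 2: acc = -5 - -2 = -3 -> checks out
step 3: acc = -3 + -2 = -5 -> in agreement
step 4: acc = -5 - -3 = -2 -> in agreement
step 5: acc = -2 + -9 = -11 -> agrees with the record
step 6: acc = -11 - -13 = 2 -> matches
step 7: acc = 2 + -18 = -16 -> confirmed correct
step 8: acc = -16 - 9 = -25 -> agrees with the record
step 9: acc = -25 + 6 = -19 -> no discrepancy
step 10: acc = -19 - -16 = -3 -> the recorded entry deviates here
First deviation found at step 10; the corrected entry is acc = -3.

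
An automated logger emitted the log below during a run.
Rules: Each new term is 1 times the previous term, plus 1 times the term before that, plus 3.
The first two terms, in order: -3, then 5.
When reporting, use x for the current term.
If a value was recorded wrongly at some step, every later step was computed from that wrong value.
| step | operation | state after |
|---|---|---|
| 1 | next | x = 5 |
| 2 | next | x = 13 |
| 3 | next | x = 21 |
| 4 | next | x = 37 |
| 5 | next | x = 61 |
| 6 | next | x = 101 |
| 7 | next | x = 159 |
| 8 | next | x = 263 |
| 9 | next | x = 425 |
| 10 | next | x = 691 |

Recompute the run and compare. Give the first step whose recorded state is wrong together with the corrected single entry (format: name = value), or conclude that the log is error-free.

step 7, x = 165

Step 1: x = 1*(5) + (1)*(-3) + (3) = 5 — same as recorded.
Step 2: x = 1*(5) + (1)*(5) + (3) = 13 — confirmed correct.
Step 3: x = 1*(13) + (1)*(5) + (3) = 21 — verified.
Step 4: x = 1*(21) + (1)*(13) + (3) = 37 — exactly as logged.
Step 5: x = 1*(37) + (1)*(21) + (3) = 61 — verified.
Step 6: x = 1*(61) + (1)*(37) + (3) = 101 — exactly as logged.
Step 7: x = 1*(101) + (1)*(61) + (3) = 165 — the log disagrees here.
Conclusion: step 7 carries the first error; the entry should be x = 165.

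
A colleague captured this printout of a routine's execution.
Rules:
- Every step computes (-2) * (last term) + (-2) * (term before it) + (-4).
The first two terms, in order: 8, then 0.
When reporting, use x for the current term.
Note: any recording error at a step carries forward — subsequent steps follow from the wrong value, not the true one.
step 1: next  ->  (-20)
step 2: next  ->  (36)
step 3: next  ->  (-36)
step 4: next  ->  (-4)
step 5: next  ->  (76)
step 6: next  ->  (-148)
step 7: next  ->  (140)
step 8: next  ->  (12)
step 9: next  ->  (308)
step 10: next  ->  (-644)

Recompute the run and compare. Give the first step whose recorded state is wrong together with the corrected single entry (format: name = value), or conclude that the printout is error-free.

step 9, x = -308

step 1: x = -2*(0) + (-2)*(8) + (-4) = -20 -> exactly as logged
step 2: x = -2*(-20) + (-2)*(0) + (-4) = 36 -> consistent with the printout
step 3: x = -2*(36) + (-2)*(-20) + (-4) = -36 -> matches
step 4: x = -2*(-36) + (-2)*(36) + (-4) = -4 -> verified
step 5: x = -2*(-4) + (-2)*(-36) + (-4) = 76 -> no discrepancy
step 6: x = -2*(76) + (-2)*(-4) + (-4) = -148 -> confirmed correct
step 7: x = -2*(-148) + (-2)*(76) + (-4) = 140 -> matches
step 8: x = -2*(140) + (-2)*(-148) + (-4) = 12 -> agrees with the printout
step 9: x = -2*(12) + (-2)*(140) + (-4) = -308 -> a discrepancy with the printout
Step 9 is the first one off; corrected, x = -308.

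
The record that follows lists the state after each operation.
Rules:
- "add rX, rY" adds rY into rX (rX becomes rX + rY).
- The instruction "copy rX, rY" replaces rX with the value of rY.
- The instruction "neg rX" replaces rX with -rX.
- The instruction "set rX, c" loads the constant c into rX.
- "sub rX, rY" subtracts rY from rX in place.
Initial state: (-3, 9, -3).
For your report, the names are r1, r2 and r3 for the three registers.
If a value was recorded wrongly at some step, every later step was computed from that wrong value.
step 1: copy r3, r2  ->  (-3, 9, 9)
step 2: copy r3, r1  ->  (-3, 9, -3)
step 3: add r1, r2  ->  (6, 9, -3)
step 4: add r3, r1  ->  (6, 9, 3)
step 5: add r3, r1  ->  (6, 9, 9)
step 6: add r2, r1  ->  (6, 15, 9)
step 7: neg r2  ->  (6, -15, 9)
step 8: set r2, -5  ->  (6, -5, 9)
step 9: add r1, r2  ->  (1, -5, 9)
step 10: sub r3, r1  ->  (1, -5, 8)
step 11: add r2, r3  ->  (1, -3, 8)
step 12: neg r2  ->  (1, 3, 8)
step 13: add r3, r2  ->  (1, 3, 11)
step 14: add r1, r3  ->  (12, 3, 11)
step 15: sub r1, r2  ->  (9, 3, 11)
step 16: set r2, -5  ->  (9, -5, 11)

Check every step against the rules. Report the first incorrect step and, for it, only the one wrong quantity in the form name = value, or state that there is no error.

Recomputing the run from the initial state:
step 1: r1 = -3, r2 = 9, r3 = 9
step 2: r1 = -3, r2 = 9, r3 = -3
step 3: r1 = 6, r2 = 9, r3 = -3
step 4: r1 = 6, r2 = 9, r3 = 3
step 5: r1 = 6, r2 = 9, r3 = 9
step 6: r1 = 6, r2 = 15, r3 = 9
step 7: r1 = 6, r2 = -15, r3 = 9
step 8: r1 = 6, r2 = -5, r3 = 9
step 9: r1 = 1, r2 = -5, r3 = 9
step 10: r1 = 1, r2 = -5, r3 = 8
step 11: r1 = 1, r2 = 3, r3 = 8
step 12: r1 = 1, r2 = -3, r3 = 8
step 13: r1 = 1, r2 = -3, r3 = 5
step 14: r1 = 6, r2 = -3, r3 = 5
step 15: r1 = 9, r2 = -3, r3 = 5
step 16: r1 = 9, r2 = -5, r3 = 5
The first disagreement with the record is at step 11, where the value should be r2 = 3.

step 11, r2 = 3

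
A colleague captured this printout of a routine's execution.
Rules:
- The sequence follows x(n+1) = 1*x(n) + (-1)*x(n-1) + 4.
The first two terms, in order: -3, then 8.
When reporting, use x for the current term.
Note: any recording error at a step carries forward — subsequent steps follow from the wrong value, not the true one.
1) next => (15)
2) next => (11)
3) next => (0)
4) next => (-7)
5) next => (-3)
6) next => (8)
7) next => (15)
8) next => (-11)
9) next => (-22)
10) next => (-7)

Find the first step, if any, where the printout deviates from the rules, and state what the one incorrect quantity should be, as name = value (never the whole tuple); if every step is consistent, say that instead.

Step 1: x = 1*(8) + (-1)*(-3) + (4) = 15 — exactly as logged.
Step 2: x = 1*(15) + (-1)*(8) + (4) = 11 — consistent with the printout.
Step 3: x = 1*(11) + (-1)*(15) + (4) = 0 — consistent with the printout.
Step 4: x = 1*(0) + (-1)*(11) + (4) = -7 — checks out.
Step 5: x = 1*(-7) + (-1)*(0) + (4) = -3 — confirmed correct.
Step 6: x = 1*(-3) + (-1)*(-7) + (4) = 8 — in agreement.
Step 7: x = 1*(8) + (-1)*(-3) + (4) = 15 — agrees with the printout.
Step 8: x = 1*(15) + (-1)*(8) + (4) = 11 — the entry is off here.
First deviation found at step 8; the corrected entry is x = 11.

step 8, x = 11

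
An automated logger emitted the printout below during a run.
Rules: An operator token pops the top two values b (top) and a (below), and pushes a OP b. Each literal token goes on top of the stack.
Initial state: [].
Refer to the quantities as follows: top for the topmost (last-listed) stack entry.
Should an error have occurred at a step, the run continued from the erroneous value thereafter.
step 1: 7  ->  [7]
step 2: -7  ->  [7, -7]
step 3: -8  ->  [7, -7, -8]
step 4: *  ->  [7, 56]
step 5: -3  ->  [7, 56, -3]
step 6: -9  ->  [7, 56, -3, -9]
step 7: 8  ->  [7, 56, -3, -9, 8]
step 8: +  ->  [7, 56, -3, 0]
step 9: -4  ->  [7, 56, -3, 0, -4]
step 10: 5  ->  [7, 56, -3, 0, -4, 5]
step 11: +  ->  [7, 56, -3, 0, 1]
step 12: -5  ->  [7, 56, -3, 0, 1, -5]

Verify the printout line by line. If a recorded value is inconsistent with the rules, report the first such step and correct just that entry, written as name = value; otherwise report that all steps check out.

step 1: push 7: top = 7 -> checks out
step 2: push -7: top = -7 -> agrees with the printout
step 3: push -8: top = -8 -> confirmed correct
step 4: -7 * -8 = 56 -> confirmed correct
step 5: push -3: top = -3 -> in agreement
step 6: push -9: top = -9 -> no discrepancy
step 7: push 8: top = 8 -> confirmed correct
step 8: -9 + 8 = -1 -> this is not what the printout shows
So the first discrepancy is step 8, where the right value is top = -1.

step 8, top = -1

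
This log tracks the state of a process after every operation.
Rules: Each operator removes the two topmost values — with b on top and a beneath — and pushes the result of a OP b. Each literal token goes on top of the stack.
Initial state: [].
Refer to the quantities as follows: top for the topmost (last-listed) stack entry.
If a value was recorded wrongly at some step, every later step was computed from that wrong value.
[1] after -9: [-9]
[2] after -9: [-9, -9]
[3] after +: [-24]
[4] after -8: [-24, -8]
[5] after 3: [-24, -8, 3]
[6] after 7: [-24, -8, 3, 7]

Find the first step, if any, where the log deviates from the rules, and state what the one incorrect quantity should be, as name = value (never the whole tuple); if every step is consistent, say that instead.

step 3, top = -18

step 1: push -9: top = -9 -> no discrepancy
step 2: push -9: top = -9 -> confirmed correct
step 3: -9 + -9 = -18 -> the log disagrees here
The earliest wrong entry is at step 3: it should read top = -18.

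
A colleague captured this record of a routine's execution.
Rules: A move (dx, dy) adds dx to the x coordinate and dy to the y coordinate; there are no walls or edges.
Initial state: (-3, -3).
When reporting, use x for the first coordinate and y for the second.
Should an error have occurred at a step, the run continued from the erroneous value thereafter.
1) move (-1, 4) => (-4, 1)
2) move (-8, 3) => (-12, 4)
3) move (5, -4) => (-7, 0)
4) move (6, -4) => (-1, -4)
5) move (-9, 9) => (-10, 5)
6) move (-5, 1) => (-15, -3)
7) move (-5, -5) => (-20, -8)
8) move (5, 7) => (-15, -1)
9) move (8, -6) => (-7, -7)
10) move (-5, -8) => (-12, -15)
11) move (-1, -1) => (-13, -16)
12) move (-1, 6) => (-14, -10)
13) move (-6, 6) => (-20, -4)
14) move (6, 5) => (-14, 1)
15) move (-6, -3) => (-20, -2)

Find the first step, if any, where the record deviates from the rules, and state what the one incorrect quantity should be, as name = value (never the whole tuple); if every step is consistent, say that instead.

step 6, y = 6

Step 1: x = -3 + (-1) = -4, y = -3 + (4) = 1 — agrees with the record.
Step 2: x = -4 + (-8) = -12, y = 1 + (3) = 4 — consistent with the record.
Step 3: x = -12 + (5) = -7, y = 4 + (-4) = 0 — no discrepancy.
Step 4: x = -7 + (6) = -1, y = 0 + (-4) = -4 — agrees with the record.
Step 5: x = -1 + (-9) = -10, y = -4 + (9) = 5 — exactly as logged.
Step 6: x = -10 + (-5) = -15, y = 5 + (1) = 6 — the entry is off here.
First incorrect step: 6; the correct value is y = 6.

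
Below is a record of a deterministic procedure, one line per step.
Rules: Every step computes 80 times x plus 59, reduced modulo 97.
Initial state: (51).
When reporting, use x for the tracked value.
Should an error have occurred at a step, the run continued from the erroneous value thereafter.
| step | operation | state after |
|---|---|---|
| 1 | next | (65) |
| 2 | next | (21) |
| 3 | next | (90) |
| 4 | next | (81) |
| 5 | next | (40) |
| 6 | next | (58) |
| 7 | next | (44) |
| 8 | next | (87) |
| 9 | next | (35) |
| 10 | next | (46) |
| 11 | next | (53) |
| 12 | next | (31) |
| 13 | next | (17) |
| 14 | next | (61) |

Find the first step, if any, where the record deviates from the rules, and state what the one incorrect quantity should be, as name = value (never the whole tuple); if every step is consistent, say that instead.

step 7, x = 43

step 1: x = (80*51 + 59) mod 97 = 65 -> confirmed correct
step 2: x = (80*65 + 59) mod 97 = 21 -> same as recorded
step 3: x = (80*21 + 59) mod 97 = 90 -> verified
step 4: x = (80*90 + 59) mod 97 = 81 -> confirmed correct
step 5: x = (80*81 + 59) mod 97 = 40 -> agrees with the record
step 6: x = (80*40 + 59) mod 97 = 58 -> no discrepancy
step 7: x = (80*58 + 59) mod 97 = 43 -> first mismatch against the record
First incorrect step: 7; the correct value is x = 43.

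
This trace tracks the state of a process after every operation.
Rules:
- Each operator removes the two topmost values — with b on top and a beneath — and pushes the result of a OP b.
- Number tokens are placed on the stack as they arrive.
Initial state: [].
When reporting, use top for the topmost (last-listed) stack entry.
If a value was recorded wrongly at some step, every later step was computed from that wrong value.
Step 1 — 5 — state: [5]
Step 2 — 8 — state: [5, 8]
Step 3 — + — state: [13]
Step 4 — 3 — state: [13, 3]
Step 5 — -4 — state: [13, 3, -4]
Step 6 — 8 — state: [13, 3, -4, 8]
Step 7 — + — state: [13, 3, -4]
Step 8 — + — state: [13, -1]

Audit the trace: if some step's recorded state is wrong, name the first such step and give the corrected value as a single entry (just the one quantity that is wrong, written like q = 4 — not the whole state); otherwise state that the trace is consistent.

step 1: push 5: top = 5 -> in agreement
step 2: push 8: top = 8 -> consistent with the trace
step 3: 5 + 8 = 13 -> verified
step 4: push 3: top = 3 -> matches
step 5: push -4: top = -4 -> checks out
step 6: push 8: top = 8 -> confirmed correct
step 7: -4 + 8 = 4 -> the recorded entry deviates here
First deviation found at step 7; the corrected entry is top = 4.

step 7, top = 4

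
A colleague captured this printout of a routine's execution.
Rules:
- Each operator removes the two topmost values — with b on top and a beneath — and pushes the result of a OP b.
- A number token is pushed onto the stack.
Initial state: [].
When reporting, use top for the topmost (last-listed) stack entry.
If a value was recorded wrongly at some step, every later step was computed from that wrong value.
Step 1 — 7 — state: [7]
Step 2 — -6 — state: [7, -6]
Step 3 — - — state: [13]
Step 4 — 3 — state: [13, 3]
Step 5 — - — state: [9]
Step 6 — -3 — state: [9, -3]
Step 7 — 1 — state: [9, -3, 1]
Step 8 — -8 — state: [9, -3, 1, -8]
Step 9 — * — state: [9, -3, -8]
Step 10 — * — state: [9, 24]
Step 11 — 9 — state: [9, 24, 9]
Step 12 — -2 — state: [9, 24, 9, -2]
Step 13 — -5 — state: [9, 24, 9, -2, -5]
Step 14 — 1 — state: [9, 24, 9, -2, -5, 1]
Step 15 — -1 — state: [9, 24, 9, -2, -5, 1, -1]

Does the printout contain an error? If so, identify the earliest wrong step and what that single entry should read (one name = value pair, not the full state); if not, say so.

step 5, top = 10

Recomputing the run from the initial state:
step 1: [7]
step 2: [7, -6]
step 3: [13]
step 4: [13, 3]
step 5: [10]
step 6: [10, -3]
step 7: [10, -3, 1]
step 8: [10, -3, 1, -8]
step 9: [10, -3, -8]
step 10: [10, 24]
step 11: [10, 24, 9]
step 12: [10, 24, 9, -2]
step 13: [10, 24, 9, -2, -5]
step 14: [10, 24, 9, -2, -5, 1]
step 15: [10, 24, 9, -2, -5, 1, -1]
The first disagreement with the printout is at step 5, where the value should be top = 10.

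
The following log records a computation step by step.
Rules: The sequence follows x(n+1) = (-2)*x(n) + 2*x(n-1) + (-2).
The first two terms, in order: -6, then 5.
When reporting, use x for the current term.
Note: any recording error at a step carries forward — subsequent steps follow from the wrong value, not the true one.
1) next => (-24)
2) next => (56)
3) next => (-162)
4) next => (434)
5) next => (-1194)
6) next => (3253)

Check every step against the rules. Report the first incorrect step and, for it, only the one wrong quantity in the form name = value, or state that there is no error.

1. x = -2*(5) + (2)*(-6) + (-2) = -24 (confirmed correct)
2. x = -2*(-24) + (2)*(5) + (-2) = 56 (matches)
3. x = -2*(56) + (2)*(-24) + (-2) = -162 (exactly as logged)
4. x = -2*(-162) + (2)*(56) + (-2) = 434 (no discrepancy)
5. x = -2*(434) + (2)*(-162) + (-2) = -1194 (no discrepancy)
6. x = -2*(-1194) + (2)*(434) + (-2) = 3254 (the recorded entry deviates here)
First incorrect step: 6; the correct value is x = 3254.

step 6, x = 3254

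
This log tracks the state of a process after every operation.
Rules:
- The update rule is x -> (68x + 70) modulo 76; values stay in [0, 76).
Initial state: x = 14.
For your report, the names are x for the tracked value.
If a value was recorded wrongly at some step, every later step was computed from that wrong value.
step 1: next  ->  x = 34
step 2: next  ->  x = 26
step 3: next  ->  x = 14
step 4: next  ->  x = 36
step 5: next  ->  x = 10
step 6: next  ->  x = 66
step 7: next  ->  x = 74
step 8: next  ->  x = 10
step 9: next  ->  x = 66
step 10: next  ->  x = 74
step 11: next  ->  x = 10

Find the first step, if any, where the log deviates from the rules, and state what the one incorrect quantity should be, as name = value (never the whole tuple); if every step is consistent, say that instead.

Step 1: x = (68*14 + 70) mod 76 = 34 — no discrepancy.
Step 2: x = (68*34 + 70) mod 76 = 26 — checks out.
Step 3: x = (68*26 + 70) mod 76 = 14 — consistent with the log.
Step 4: x = (68*14 + 70) mod 76 = 34 — the log has a different value.
First deviation found at step 4; the corrected entry is x = 34.

step 4, x = 34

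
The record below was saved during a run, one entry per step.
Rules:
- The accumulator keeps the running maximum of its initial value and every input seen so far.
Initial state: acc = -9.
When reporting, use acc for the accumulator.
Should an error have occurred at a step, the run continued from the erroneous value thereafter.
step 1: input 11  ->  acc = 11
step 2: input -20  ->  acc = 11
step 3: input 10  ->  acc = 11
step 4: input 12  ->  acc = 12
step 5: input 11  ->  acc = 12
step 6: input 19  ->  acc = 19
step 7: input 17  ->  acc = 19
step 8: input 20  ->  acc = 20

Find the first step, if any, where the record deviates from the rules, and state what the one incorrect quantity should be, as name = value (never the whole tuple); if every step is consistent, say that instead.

no error

Recomputing the run from the initial state:
step 1: acc = 11
step 2: acc = 11
step 3: acc = 11
step 4: acc = 12
step 5: acc = 12
step 6: acc = 19
step 7: acc = 19
step 8: acc = 20
This matches the record at every step.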